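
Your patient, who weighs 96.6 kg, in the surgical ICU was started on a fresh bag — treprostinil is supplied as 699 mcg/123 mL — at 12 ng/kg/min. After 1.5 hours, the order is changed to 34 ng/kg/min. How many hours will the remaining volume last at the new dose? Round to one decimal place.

Initial rate:
Dose = 12 ng/kg/min × 96.6 kg = 1159.2 ng/min
1159.2 ng/min × 60 min/hr = 69552 ng/hr
Concentration = 699 mcg ÷ 123 mL = 5.682927 mcg/mL = 5682.927 ng/mL
Rate = 69552 ng/hr ÷ 5682.927 ng/mL = 12.23876 mL/hr
Volume infused so far = 12.23876 mL/hr × 1.5 hr = 18.35815 mL
Volume remaining = 123 − 18.35815 = 104.6419 mL
New rate:
Dose = 34 ng/kg/min × 96.6 kg = 3284.4 ng/min
3284.4 ng/min × 60 min/hr = 197064 ng/hr
Rate = 197064 ng/hr ÷ 5682.927 ng/mL = 34.6765 mL/hr
Time remaining = 104.6419 mL ÷ 34.6765 mL/hr = 3.017659 hr

3.0 hours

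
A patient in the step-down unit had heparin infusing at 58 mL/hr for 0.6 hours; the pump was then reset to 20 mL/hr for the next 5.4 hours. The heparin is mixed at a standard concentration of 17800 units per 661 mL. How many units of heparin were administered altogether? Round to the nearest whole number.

Concentration = 17800 units ÷ 661 mL = 26.9289 units/mL
Stage 1: 58 mL/hr × 0.6 hr = 34.8 mL → 34.8 mL × 26.9289 units/mL = 937.1256 units
Stage 2: 20 mL/hr × 5.4 hr = 108 mL → 108 mL × 26.9289 units/mL = 2908.321 units
Total = 937.1256 + 2908.321 = 3845.446 units

3845 units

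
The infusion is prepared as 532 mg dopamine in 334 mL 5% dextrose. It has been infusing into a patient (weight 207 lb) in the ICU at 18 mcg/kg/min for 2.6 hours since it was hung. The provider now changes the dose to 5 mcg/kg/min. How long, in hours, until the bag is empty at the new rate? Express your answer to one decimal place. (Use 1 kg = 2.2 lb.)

Initial rate:
Weight = 207 lb ÷ 2.2 lb/kg = 94.09091 kg
Dose = 18 mcg/kg/min × 94.09091 kg = 1693.636 mcg/min
1693.636 mcg/min × 60 min/hr = 101618.2 mcg/hr
Concentration = 532 mg ÷ 334 mL = 1.592814 mg/mL = 1592.814 mcg/mL
Rate = 101618.2 mcg/hr ÷ 1592.814 mcg/mL = 63.79788 mL/hr
Volume infused so far = 63.79788 mL/hr × 2.6 hr = 165.8745 mL
Volume remaining = 334 − 165.8745 = 168.1255 mL
New rate:
Dose = 5 mcg/kg/min × 94.09091 kg = 470.4545 mcg/min
470.4545 mcg/min × 60 min/hr = 28227.27 mcg/hr
Rate = 28227.27 mcg/hr ÷ 1592.814 mcg/mL = 17.72163 mL/hr
Time remaining = 168.1255 mL ÷ 17.72163 mL/hr = 9.487021 hr

9.5 hours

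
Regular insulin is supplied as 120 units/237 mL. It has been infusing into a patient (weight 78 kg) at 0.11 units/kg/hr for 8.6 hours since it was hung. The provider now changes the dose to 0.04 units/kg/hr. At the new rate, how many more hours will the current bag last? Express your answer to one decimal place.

Initial rate:
Dose = 0.11 units/kg/hr × 78 kg = 8.58 units/hr
Concentration = 120 units ÷ 237 mL = 0.5063291 units/mL
Rate = 8.58 units/hr ÷ 0.5063291 units/mL = 16.9455 mL/hr
Volume infused so far = 16.9455 mL/hr × 8.6 hr = 145.7313 mL
Volume remaining = 237 − 145.7313 = 91.2687 mL
New rate:
Dose = 0.04 units/kg/hr × 78 kg = 3.12 units/hr
Rate = 3.12 units/hr ÷ 0.5063291 units/mL = 6.162 mL/hr
Time remaining = 91.2687 mL ÷ 6.162 mL/hr = 14.81154 hr

14.8 hours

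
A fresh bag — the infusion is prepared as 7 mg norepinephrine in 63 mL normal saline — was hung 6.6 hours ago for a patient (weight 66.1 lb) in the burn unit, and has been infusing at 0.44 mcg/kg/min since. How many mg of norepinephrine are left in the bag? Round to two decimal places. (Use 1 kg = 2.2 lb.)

Weight = 66.1 lb ÷ 2.2 lb/kg = 30.04545 kg
Dose = 0.44 mcg/kg/min × 30.04545 kg = 13.22 mcg/min
13.22 mcg/min × 60 min/hr = 793.2 mcg/hr
Concentration = 7 mg ÷ 63 mL = 0.1111111 mg/mL = 111.1111 mcg/mL
Rate = 793.2 mcg/hr ÷ 111.1111 mcg/mL = 7.1388 mL/hr
Volume infused = 7.1388 mL/hr × 6.6 hr = 47.11608 mL
Volume remaining = 63 − 47.11608 = 15.88392 mL
Drug remaining = 15.88392 mL × 111.1111 mcg/mL = 1764.88 mcg = 1.76488 mg

1.76 mg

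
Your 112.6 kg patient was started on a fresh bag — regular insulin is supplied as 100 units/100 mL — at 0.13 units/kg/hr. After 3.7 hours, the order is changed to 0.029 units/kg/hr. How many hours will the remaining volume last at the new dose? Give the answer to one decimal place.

14.0 hours

Initial rate:
Dose = 0.13 units/kg/hr × 112.6 kg = 14.638 units/hr
Concentration = 100 units ÷ 100 mL = 1 units/mL
Rate = 14.638 units/hr ÷ 1 units/mL = 14.638 mL/hr
Volume infused so far = 14.638 mL/hr × 3.7 hr = 54.1606 mL
Volume remaining = 100 − 54.1606 = 45.8394 mL
New rate:
Dose = 0.029 units/kg/hr × 112.6 kg = 3.2654 units/hr
Rate = 3.2654 units/hr ÷ 1 units/mL = 3.2654 mL/hr
Time remaining = 45.8394 mL ÷ 3.2654 mL/hr = 14.03791 hr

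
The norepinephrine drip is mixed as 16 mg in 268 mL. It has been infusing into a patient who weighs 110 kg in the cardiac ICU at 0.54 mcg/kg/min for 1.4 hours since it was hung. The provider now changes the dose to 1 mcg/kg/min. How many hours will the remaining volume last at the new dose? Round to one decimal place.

1.7 hours

Initial rate:
Dose = 0.54 mcg/kg/min × 110 kg = 59.4 mcg/min
59.4 mcg/min × 60 min/hr = 3564 mcg/hr
Concentration = 16 mg ÷ 268 mL = 0.05970149 mg/mL = 59.70149 mcg/mL
Rate = 3564 mcg/hr ÷ 59.70149 mcg/mL = 59.697 mL/hr
Volume infused so far = 59.697 mL/hr × 1.4 hr = 83.5758 mL
Volume remaining = 268 − 83.5758 = 184.4242 mL
New rate:
Dose = 1 mcg/kg/min × 110 kg = 110 mcg/min
110 mcg/min × 60 min/hr = 6600 mcg/hr
Rate = 6600 mcg/hr ÷ 59.70149 mcg/mL = 110.55 mL/hr
Time remaining = 184.4242 mL ÷ 110.55 mL/hr = 1.668242 hr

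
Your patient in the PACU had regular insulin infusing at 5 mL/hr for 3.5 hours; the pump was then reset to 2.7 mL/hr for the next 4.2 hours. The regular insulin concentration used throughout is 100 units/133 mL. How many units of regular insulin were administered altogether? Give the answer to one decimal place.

Concentration = 100 units ÷ 133 mL = 0.7518797 units/mL
Stage 1: 5 mL/hr × 3.5 hr = 17.5 mL → 17.5 mL × 0.7518797 units/mL = 13.15789 units
Stage 2: 2.7 mL/hr × 4.2 hr = 11.34 mL → 11.34 mL × 0.7518797 units/mL = 8.526316 units
Total = 13.15789 + 8.526316 = 21.68421 units

21.7 units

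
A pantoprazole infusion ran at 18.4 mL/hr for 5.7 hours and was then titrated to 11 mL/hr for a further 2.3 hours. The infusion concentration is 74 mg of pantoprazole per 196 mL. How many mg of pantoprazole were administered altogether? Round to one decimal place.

49.1 mg

Concentration = 74 mg ÷ 196 mL = 0.377551 mg/mL
Stage 1: 18.4 mL/hr × 5.7 hr = 104.88 mL → 104.88 mL × 0.377551 mg/mL = 39.59755 mg
Stage 2: 11 mL/hr × 2.3 hr = 25.3 mL → 25.3 mL × 0.377551 mg/mL = 9.552041 mg
Total = 39.59755 + 9.552041 = 49.14959 mg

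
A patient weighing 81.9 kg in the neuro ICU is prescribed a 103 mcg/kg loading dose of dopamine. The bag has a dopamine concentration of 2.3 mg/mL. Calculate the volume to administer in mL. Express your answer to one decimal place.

3.7 mL

Dose = 103 mcg/kg × 81.9 kg = 8435.7 mcg
Concentration = 2.3 mg/mL = 2300 mcg/mL
Volume = 8435.7 mcg ÷ 2300 mcg/mL = 3.667696 mL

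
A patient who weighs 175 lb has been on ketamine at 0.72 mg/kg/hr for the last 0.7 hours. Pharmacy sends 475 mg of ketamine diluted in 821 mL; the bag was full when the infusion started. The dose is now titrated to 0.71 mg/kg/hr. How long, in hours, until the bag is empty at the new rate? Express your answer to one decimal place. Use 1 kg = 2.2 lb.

7.7 hours

Initial rate:
Weight = 175 lb ÷ 2.2 lb/kg = 79.54545 kg
Dose = 0.72 mg/kg/hr × 79.54545 kg = 57.27273 mg/hr
Concentration = 475 mg ÷ 821 mL = 0.5785627 mg/mL
Rate = 57.27273 mg/hr ÷ 0.5785627 mg/mL = 98.99139 mL/hr
Volume infused so far = 98.99139 mL/hr × 0.7 hr = 69.29397 mL
Volume remaining = 821 − 69.29397 = 751.706 mL
New rate:
Dose = 0.71 mg/kg/hr × 79.54545 kg = 56.47727 mg/hr
Rate = 56.47727 mg/hr ÷ 0.5785627 mg/mL = 97.61651 mL/hr
Time remaining = 751.706 mL ÷ 97.61651 mL/hr = 7.700604 hr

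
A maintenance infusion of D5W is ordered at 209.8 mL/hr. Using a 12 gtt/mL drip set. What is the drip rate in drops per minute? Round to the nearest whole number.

209.8 mL/hr ÷ 60 min/hr = 3.496667 mL/min
3.496667 mL/min × 12 gtt/mL = 41.96 gtt/min

42 gtt/min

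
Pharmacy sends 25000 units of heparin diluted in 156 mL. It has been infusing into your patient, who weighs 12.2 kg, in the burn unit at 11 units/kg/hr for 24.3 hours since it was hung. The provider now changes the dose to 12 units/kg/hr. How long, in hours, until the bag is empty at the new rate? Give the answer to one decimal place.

148.5 hours

Initial rate:
Dose = 11 units/kg/hr × 12.2 kg = 134.2 units/hr
Concentration = 25000 units ÷ 156 mL = 160.2564 units/mL
Rate = 134.2 units/hr ÷ 160.2564 units/mL = 0.837408 mL/hr
Volume infused so far = 0.837408 mL/hr × 24.3 hr = 20.34901 mL
Volume remaining = 156 − 20.34901 = 135.651 mL
New rate:
Dose = 12 units/kg/hr × 12.2 kg = 146.4 units/hr
Rate = 146.4 units/hr ÷ 160.2564 units/mL = 0.913536 mL/hr
Time remaining = 135.651 mL ÷ 0.913536 mL/hr = 148.49 hr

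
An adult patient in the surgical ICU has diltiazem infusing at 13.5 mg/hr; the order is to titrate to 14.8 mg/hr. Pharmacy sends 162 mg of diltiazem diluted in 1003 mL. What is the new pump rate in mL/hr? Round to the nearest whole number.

92 mL/hr

Concentration = 162 mg ÷ 1003 mL = 0.1615155 mg/mL
Rate = 14.8 mg/hr ÷ 0.1615155 mg/mL = 91.6321 mL/hr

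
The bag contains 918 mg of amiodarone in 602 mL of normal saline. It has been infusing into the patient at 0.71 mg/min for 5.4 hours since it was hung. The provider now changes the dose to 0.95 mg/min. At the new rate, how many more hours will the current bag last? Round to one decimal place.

12.1 hours

Initial rate:
0.71 mg/min × 60 min/hr = 42.6 mg/hr
Concentration = 918 mg ÷ 602 mL = 1.524917 mg/mL
Rate = 42.6 mg/hr ÷ 1.524917 mg/mL = 27.93595 mL/hr
Volume infused so far = 27.93595 mL/hr × 5.4 hr = 150.8541 mL
Volume remaining = 602 − 150.8541 = 451.1459 mL
New rate:
0.95 mg/min × 60 min/hr = 57 mg/hr
Rate = 57 mg/hr ÷ 1.524917 mg/mL = 37.37908 mL/hr
Time remaining = 451.1459 mL ÷ 37.37908 mL/hr = 12.06947 hr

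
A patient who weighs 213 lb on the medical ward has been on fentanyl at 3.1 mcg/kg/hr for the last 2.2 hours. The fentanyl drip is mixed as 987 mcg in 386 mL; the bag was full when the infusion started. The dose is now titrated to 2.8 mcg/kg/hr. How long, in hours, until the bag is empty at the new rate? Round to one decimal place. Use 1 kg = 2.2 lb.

1.2 hours

Initial rate:
Weight = 213 lb ÷ 2.2 lb/kg = 96.81818 kg
Dose = 3.1 mcg/kg/hr × 96.81818 kg = 300.1364 mcg/hr
Concentration = 987 mcg ÷ 386 mL = 2.556995 mcg/mL
Rate = 300.1364 mcg/hr ÷ 2.556995 mcg/mL = 117.3786 mL/hr
Volume infused so far = 117.3786 mL/hr × 2.2 hr = 258.2328 mL
Volume remaining = 386 − 258.2328 = 127.7672 mL
New rate:
Dose = 2.8 mcg/kg/hr × 96.81818 kg = 271.0909 mcg/hr
Rate = 271.0909 mcg/hr ÷ 2.556995 mcg/mL = 106.0193 mL/hr
Time remaining = 127.7672 mL ÷ 106.0193 mL/hr = 1.205131 hr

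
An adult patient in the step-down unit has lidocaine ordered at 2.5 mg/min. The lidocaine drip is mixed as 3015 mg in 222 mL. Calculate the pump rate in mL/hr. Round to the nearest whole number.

11 mL/hr

2.5 mg/min × 60 min/hr = 150 mg/hr
Concentration = 3015 mg ÷ 222 mL = 13.58108 mg/mL
Rate = 150 mg/hr ÷ 13.58108 mg/mL = 11.04478 mL/hr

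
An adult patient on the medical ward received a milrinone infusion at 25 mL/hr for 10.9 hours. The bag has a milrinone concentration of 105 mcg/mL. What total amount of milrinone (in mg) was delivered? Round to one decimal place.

Drug rate = 25 mL/hr × 105 mcg/mL = 2625 mcg/hr
Total = 2625 mcg/hr × 10.9 hr = 28612.5 mcg = 28.6125 mg

28.6 mg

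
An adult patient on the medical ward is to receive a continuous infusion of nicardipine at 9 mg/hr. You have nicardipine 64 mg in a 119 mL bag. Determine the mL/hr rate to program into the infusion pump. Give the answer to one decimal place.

16.7 mL/hr

Concentration = 64 mg ÷ 119 mL = 0.5378151 mg/mL
Rate = 9 mg/hr ÷ 0.5378151 mg/mL = 16.73438 mL/hr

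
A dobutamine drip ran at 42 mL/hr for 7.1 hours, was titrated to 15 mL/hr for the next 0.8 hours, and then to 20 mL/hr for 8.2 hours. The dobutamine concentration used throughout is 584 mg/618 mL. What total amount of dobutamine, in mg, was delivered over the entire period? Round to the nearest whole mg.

448 mg

Concentration = 584 mg ÷ 618 mL = 0.9449838 mg/mL
Stage 1: 42 mL/hr × 7.1 hr = 298.2 mL → 298.2 mL × 0.9449838 mg/mL = 281.7942 mg
Stage 2: 15 mL/hr × 0.8 hr = 12 mL → 12 mL × 0.9449838 mg/mL = 11.33981 mg
Stage 3: 20 mL/hr × 8.2 hr = 164 mL → 164 mL × 0.9449838 mg/mL = 154.9773 mg
Total = 281.7942 + 11.33981 + 154.9773 = 448.1113 mg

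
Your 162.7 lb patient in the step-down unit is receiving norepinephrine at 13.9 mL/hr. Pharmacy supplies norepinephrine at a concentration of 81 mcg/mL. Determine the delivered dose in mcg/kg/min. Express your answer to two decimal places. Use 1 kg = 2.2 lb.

Weight = 162.7 lb ÷ 2.2 lb/kg = 73.95455 kg
Drug rate = 13.9 mL/hr × 81 mcg/mL = 1125.9 mcg/hr
1125.9 mcg/hr ÷ 60 min/hr = 18.765 mcg/min
18.765 mcg/min ÷ 73.95455 kg = 0.2537369 mcg/kg/min

0.25 mcg/kg/min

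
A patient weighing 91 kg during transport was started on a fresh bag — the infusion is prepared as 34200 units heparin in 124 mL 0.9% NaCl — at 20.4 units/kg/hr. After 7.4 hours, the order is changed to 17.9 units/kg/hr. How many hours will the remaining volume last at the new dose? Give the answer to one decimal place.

Initial rate:
Dose = 20.4 units/kg/hr × 91 kg = 1856.4 units/hr
Concentration = 34200 units ÷ 124 mL = 275.8065 units/mL
Rate = 1856.4 units/hr ÷ 275.8065 units/mL = 6.730807 mL/hr
Volume infused so far = 6.730807 mL/hr × 7.4 hr = 49.80797 mL
Volume remaining = 124 − 49.80797 = 74.19203 mL
New rate:
Dose = 17.9 units/kg/hr × 91 kg = 1628.9 units/hr
Rate = 1628.9 units/hr ÷ 275.8065 units/mL = 5.905953 mL/hr
Time remaining = 74.19203 mL ÷ 5.905953 mL/hr = 12.56224 hr

12.6 hours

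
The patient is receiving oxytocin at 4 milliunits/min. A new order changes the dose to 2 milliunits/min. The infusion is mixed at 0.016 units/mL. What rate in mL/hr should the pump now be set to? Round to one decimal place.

7.5 mL/hr

2 milliunits/min × 60 min/hr = 120 milliunits/hr
Concentration = 0.016 units/mL = 16 milliunits/mL
Rate = 120 milliunits/hr ÷ 16 milliunits/mL = 7.5 mL/hr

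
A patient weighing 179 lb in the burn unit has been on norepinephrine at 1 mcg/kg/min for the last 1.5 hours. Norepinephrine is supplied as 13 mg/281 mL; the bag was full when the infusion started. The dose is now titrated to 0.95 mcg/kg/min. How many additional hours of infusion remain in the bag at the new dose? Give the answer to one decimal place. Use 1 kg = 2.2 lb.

Initial rate:
Weight = 179 lb ÷ 2.2 lb/kg = 81.36364 kg
Dose = 1 mcg/kg/min × 81.36364 kg = 81.36364 mcg/min
81.36364 mcg/min × 60 min/hr = 4881.818 mcg/hr
Concentration = 13 mg ÷ 281 mL = 0.04626335 mg/mL = 46.26335 mcg/mL
Rate = 4881.818 mcg/hr ÷ 46.26335 mcg/mL = 105.5224 mL/hr
Volume infused so far = 105.5224 mL/hr × 1.5 hr = 158.2836 mL
Volume remaining = 281 − 158.2836 = 122.7164 mL
New rate:
Dose = 0.95 mcg/kg/min × 81.36364 kg = 77.29545 mcg/min
77.29545 mcg/min × 60 min/hr = 4637.727 mcg/hr
Rate = 4637.727 mcg/hr ÷ 46.26335 mcg/mL = 100.2463 mL/hr
Time remaining = 122.7164 mL ÷ 100.2463 mL/hr = 1.22415 hr

1.2 hours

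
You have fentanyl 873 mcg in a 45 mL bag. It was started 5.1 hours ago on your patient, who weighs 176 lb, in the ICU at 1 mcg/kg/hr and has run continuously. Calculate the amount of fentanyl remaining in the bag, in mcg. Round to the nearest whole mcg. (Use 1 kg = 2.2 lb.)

Weight = 176 lb ÷ 2.2 lb/kg = 80 kg
Dose = 1 mcg/kg/hr × 80 kg = 80 mcg/hr
Concentration = 873 mcg ÷ 45 mL = 19.4 mcg/mL
Rate = 80 mcg/hr ÷ 19.4 mcg/mL = 4.123711 mL/hr
Volume infused = 4.123711 mL/hr × 5.1 hr = 21.03093 mL
Volume remaining = 45 − 21.03093 = 23.96907 mL
Drug remaining = 23.96907 mL × 19.4 mcg/mL = 465 mcg

465 mcg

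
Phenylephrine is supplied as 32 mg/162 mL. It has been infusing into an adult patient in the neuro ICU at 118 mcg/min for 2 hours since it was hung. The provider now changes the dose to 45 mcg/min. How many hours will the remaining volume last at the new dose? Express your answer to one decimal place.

Initial rate:
118 mcg/min × 60 min/hr = 7080 mcg/hr
Concentration = 32 mg ÷ 162 mL = 0.1975309 mg/mL = 197.5309 mcg/mL
Rate = 7080 mcg/hr ÷ 197.5309 mcg/mL = 35.8425 mL/hr
Volume infused so far = 35.8425 mL/hr × 2 hr = 71.685 mL
Volume remaining = 162 − 71.685 = 90.315 mL
New rate:
45 mcg/min × 60 min/hr = 2700 mcg/hr
Rate = 2700 mcg/hr ÷ 197.5309 mcg/mL = 13.66875 mL/hr
Time remaining = 90.315 mL ÷ 13.66875 mL/hr = 6.607407 hr

6.6 hours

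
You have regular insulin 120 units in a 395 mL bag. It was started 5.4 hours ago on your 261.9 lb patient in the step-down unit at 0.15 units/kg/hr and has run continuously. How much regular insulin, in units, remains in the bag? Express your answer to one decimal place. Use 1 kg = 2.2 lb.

Weight = 261.9 lb ÷ 2.2 lb/kg = 119.0455 kg
Dose = 0.15 units/kg/hr × 119.0455 kg = 17.85682 units/hr
Concentration = 120 units ÷ 395 mL = 0.3037975 units/mL
Rate = 17.85682 units/hr ÷ 0.3037975 units/mL = 58.77869 mL/hr
Volume infused = 58.77869 mL/hr × 5.4 hr = 317.4049 mL
Volume remaining = 395 − 317.4049 = 77.59506 mL
Drug remaining = 77.59506 mL × 0.3037975 units/mL = 23.57318 units

23.6 units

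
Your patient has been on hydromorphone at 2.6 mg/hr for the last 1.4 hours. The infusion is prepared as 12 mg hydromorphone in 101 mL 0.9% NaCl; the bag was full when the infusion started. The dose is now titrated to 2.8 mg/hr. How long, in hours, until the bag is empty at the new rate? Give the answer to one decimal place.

3.0 hours

Initial rate:
Concentration = 12 mg ÷ 101 mL = 0.1188119 mg/mL
Rate = 2.6 mg/hr ÷ 0.1188119 mg/mL = 21.88333 mL/hr
Volume infused so far = 21.88333 mL/hr × 1.4 hr = 30.63667 mL
Volume remaining = 101 − 30.63667 = 70.36333 mL
New rate:
Rate = 2.8 mg/hr ÷ 0.1188119 mg/mL = 23.56667 mL/hr
Time remaining = 70.36333 mL ÷ 23.56667 mL/hr = 2.985714 hr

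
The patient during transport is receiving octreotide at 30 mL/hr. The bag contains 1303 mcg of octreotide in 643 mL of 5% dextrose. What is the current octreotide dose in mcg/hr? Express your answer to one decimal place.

60.8 mcg/hr

Concentration = 1303 mcg ÷ 643 mL = 2.026439 mcg/mL
Drug rate = 30 mL/hr × 2.026439 mcg/mL = 60.79316 mcg/hr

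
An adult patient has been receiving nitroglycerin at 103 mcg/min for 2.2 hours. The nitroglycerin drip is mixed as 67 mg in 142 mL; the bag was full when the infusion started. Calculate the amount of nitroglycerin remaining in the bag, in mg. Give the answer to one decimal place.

103 mcg/min × 60 min/hr = 6180 mcg/hr
Concentration = 67 mg ÷ 142 mL = 0.471831 mg/mL = 471.831 mcg/mL
Rate = 6180 mcg/hr ÷ 471.831 mcg/mL = 13.09791 mL/hr
Volume infused = 13.09791 mL/hr × 2.2 hr = 28.8154 mL
Volume remaining = 142 − 28.8154 = 113.1846 mL
Drug remaining = 113.1846 mL × 471.831 mcg/mL = 53404 mcg = 53.404 mg

53.4 mg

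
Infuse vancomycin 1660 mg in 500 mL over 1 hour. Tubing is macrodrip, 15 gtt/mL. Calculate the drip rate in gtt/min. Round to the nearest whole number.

500 mL ÷ (1 hr × 60 = 60 min) = 8.333333 mL/min
8.333333 mL/min × 15 gtt/mL = 125 gtt/min

125 gtt/min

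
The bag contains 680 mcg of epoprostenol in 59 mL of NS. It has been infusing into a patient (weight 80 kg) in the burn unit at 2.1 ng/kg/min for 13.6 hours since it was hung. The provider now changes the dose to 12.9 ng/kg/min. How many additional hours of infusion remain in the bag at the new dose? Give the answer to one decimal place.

Initial rate:
Dose = 2.1 ng/kg/min × 80 kg = 168 ng/min
168 ng/min × 60 min/hr = 10080 ng/hr
Concentration = 680 mcg ÷ 59 mL = 11.52542 mcg/mL = 11525.42 ng/mL
Rate = 10080 ng/hr ÷ 11525.42 ng/mL = 0.8745882 mL/hr
Volume infused so far = 0.8745882 mL/hr × 13.6 hr = 11.8944 mL
Volume remaining = 59 − 11.8944 = 47.1056 mL
New rate:
Dose = 12.9 ng/kg/min × 80 kg = 1032 ng/min
1032 ng/min × 60 min/hr = 61920 ng/hr
Rate = 61920 ng/hr ÷ 11525.42 ng/mL = 5.372471 mL/hr
Time remaining = 47.1056 mL ÷ 5.372471 mL/hr = 8.767959 hr

8.8 hours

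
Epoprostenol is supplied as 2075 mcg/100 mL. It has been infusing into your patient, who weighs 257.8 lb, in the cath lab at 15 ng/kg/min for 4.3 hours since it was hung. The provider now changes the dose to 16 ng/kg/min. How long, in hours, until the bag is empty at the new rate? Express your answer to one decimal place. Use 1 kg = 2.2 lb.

14.4 hours

Initial rate:
Weight = 257.8 lb ÷ 2.2 lb/kg = 117.1818 kg
Dose = 15 ng/kg/min × 117.1818 kg = 1757.727 ng/min
1757.727 ng/min × 60 min/hr = 105463.6 ng/hr
Concentration = 2075 mcg ÷ 100 mL = 20.75 mcg/mL = 20750 ng/mL
Rate = 105463.6 ng/hr ÷ 20750 ng/mL = 5.082585 mL/hr
Volume infused so far = 5.082585 mL/hr × 4.3 hr = 21.85512 mL
Volume remaining = 100 − 21.85512 = 78.14488 mL
New rate:
Dose = 16 ng/kg/min × 117.1818 kg = 1874.909 ng/min
1874.909 ng/min × 60 min/hr = 112494.5 ng/hr
Rate = 112494.5 ng/hr ÷ 20750 ng/mL = 5.421424 mL/hr
Time remaining = 78.14488 mL ÷ 5.421424 mL/hr = 14.41409 hr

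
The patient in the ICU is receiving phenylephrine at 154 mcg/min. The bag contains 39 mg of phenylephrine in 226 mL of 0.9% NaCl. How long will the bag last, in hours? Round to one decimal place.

154 mcg/min × 60 min/hr = 9240 mcg/hr
Concentration = 39 mg ÷ 226 mL = 0.1725664 mg/mL = 172.5664 mcg/mL
Rate = 9240 mcg/hr ÷ 172.5664 mcg/mL = 53.54462 mL/hr
Duration = 226 mL ÷ 53.54462 mL/hr = 4.220779 hr

4.2 hours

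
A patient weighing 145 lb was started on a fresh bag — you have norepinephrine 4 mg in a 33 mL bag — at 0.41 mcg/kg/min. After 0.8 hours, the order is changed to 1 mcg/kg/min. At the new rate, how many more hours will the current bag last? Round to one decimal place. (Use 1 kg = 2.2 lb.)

Initial rate:
Weight = 145 lb ÷ 2.2 lb/kg = 65.90909 kg
Dose = 0.41 mcg/kg/min × 65.90909 kg = 27.02273 mcg/min
27.02273 mcg/min × 60 min/hr = 1621.364 mcg/hr
Concentration = 4 mg ÷ 33 mL = 0.1212121 mg/mL = 121.2121 mcg/mL
Rate = 1621.364 mcg/hr ÷ 121.2121 mcg/mL = 13.37625 mL/hr
Volume infused so far = 13.37625 mL/hr × 0.8 hr = 10.701 mL
Volume remaining = 33 − 10.701 = 22.299 mL
New rate:
Dose = 1 mcg/kg/min × 65.90909 kg = 65.90909 mcg/min
65.90909 mcg/min × 60 min/hr = 3954.545 mcg/hr
Rate = 3954.545 mcg/hr ÷ 121.2121 mcg/mL = 32.625 mL/hr
Time remaining = 22.299 mL ÷ 32.625 mL/hr = 0.6834943 hr

0.7 hours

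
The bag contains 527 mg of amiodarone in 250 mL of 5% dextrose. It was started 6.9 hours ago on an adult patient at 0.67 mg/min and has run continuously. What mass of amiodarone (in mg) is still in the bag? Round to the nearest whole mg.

250 mg

0.67 mg/min × 60 min/hr = 40.2 mg/hr
Concentration = 527 mg ÷ 250 mL = 2.108 mg/mL
Rate = 40.2 mg/hr ÷ 2.108 mg/mL = 19.07021 mL/hr
Volume infused = 19.07021 mL/hr × 6.9 hr = 131.5844 mL
Volume remaining = 250 − 131.5844 = 118.4156 mL
Drug remaining = 118.4156 mL × 2.108 mg/mL = 249.62 mg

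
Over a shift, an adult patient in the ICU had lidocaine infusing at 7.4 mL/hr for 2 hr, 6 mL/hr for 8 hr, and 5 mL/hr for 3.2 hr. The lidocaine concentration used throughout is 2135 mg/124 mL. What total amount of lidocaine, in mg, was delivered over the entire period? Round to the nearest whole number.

Concentration = 2135 mg ÷ 124 mL = 17.21774 mg/mL
Stage 1: 7.4 mL/hr × 2 hr = 14.8 mL → 14.8 mL × 17.21774 mg/mL = 254.8226 mg
Stage 2: 6 mL/hr × 8 hr = 48 mL → 48 mL × 17.21774 mg/mL = 826.4516 mg
Stage 3: 5 mL/hr × 3.2 hr = 16 mL → 16 mL × 17.21774 mg/mL = 275.4839 mg
Total = 254.8226 + 826.4516 + 275.4839 = 1356.758 mg

1357 mg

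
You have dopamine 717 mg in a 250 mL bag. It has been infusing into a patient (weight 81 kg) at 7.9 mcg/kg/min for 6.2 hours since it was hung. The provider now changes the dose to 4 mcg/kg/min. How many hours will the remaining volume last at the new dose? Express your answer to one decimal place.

Initial rate:
Dose = 7.9 mcg/kg/min × 81 kg = 639.9 mcg/min
639.9 mcg/min × 60 min/hr = 38394 mcg/hr
Concentration = 717 mg ÷ 250 mL = 2.868 mg/mL = 2868 mcg/mL
Rate = 38394 mcg/hr ÷ 2868 mcg/mL = 13.38703 mL/hr
Volume infused so far = 13.38703 mL/hr × 6.2 hr = 82.99958 mL
Volume remaining = 250 − 82.99958 = 167.0004 mL
New rate:
Dose = 4 mcg/kg/min × 81 kg = 324 mcg/min
324 mcg/min × 60 min/hr = 19440 mcg/hr
Rate = 19440 mcg/hr ÷ 2868 mcg/mL = 6.778243 mL/hr
Time remaining = 167.0004 mL ÷ 6.778243 mL/hr = 24.63772 hr

24.6 hours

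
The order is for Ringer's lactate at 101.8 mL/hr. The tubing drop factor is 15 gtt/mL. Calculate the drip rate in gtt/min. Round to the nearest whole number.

25 gtt/min

101.8 mL/hr ÷ 60 min/hr = 1.696667 mL/min
1.696667 mL/min × 15 gtt/mL = 25.45 gtt/min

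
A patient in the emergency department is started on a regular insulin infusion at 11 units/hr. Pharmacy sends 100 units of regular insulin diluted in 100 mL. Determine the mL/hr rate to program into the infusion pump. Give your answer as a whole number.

Concentration = 100 units ÷ 100 mL = 1 units/mL
Rate = 11 units/hr ÷ 1 units/mL = 11 mL/hr

11 mL/hr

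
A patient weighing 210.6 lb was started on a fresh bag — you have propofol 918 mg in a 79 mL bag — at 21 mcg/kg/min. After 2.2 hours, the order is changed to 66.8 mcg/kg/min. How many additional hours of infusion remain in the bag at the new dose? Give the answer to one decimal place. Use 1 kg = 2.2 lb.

Initial rate:
Weight = 210.6 lb ÷ 2.2 lb/kg = 95.72727 kg
Dose = 21 mcg/kg/min × 95.72727 kg = 2010.273 mcg/min
2010.273 mcg/min × 60 min/hr = 120616.4 mcg/hr
Concentration = 918 mg ÷ 79 mL = 11.62025 mg/mL = 11620.25 mcg/mL
Rate = 120616.4 mcg/hr ÷ 11620.25 mcg/mL = 10.37984 mL/hr
Volume infused so far = 10.37984 mL/hr × 2.2 hr = 22.83565 mL
Volume remaining = 79 − 22.83565 = 56.16435 mL
New rate:
Dose = 66.8 mcg/kg/min × 95.72727 kg = 6394.582 mcg/min
6394.582 mcg/min × 60 min/hr = 383674.9 mcg/hr
Rate = 383674.9 mcg/hr ÷ 11620.25 mcg/mL = 33.01778 mL/hr
Time remaining = 56.16435 mL ÷ 33.01778 mL/hr = 1.701034 hr

1.7 hours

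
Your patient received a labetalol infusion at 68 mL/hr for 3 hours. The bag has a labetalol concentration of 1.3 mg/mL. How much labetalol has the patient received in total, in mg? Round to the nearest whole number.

265 mg

Drug rate = 68 mL/hr × 1.3 mg/mL = 88.4 mg/hr
Total = 88.4 mg/hr × 3 hr = 265.2 mg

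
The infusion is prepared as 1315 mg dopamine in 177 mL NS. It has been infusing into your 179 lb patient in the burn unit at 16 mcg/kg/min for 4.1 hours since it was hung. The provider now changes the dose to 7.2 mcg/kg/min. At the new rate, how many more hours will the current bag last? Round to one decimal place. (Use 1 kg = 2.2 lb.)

28.3 hours

Initial rate:
Weight = 179 lb ÷ 2.2 lb/kg = 81.36364 kg
Dose = 16 mcg/kg/min × 81.36364 kg = 1301.818 mcg/min
1301.818 mcg/min × 60 min/hr = 78109.09 mcg/hr
Concentration = 1315 mg ÷ 177 mL = 7.429379 mg/mL = 7429.379 mcg/mL
Rate = 78109.09 mcg/hr ÷ 7429.379 mcg/mL = 10.51354 mL/hr
Volume infused so far = 10.51354 mL/hr × 4.1 hr = 43.10553 mL
Volume remaining = 177 − 43.10553 = 133.8945 mL
New rate:
Dose = 7.2 mcg/kg/min × 81.36364 kg = 585.8182 mcg/min
585.8182 mcg/min × 60 min/hr = 35149.09 mcg/hr
Rate = 35149.09 mcg/hr ÷ 7429.379 mcg/mL = 4.731094 mL/hr
Time remaining = 133.8945 mL ÷ 4.731094 mL/hr = 28.30095 hr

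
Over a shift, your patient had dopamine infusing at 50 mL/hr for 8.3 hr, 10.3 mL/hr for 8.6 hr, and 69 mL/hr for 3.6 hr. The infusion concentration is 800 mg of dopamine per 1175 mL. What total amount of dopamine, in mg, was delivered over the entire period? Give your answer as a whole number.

512 mg

Concentration = 800 mg ÷ 1175 mL = 0.6808511 mg/mL
Stage 1: 50 mL/hr × 8.3 hr = 415 mL → 415 mL × 0.6808511 mg/mL = 282.5532 mg
Stage 2: 10.3 mL/hr × 8.6 hr = 88.58 mL → 88.58 mL × 0.6808511 mg/mL = 60.30979 mg
Stage 3: 69 mL/hr × 3.6 hr = 248.4 mL → 248.4 mL × 0.6808511 mg/mL = 169.1234 mg
Total = 282.5532 + 60.30979 + 169.1234 = 511.9864 mg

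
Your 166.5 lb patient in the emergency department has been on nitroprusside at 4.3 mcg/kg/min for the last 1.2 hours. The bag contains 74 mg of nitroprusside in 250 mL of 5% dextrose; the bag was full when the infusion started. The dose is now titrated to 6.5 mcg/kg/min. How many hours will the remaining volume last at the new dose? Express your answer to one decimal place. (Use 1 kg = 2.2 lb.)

Initial rate:
Weight = 166.5 lb ÷ 2.2 lb/kg = 75.68182 kg
Dose = 4.3 mcg/kg/min × 75.68182 kg = 325.4318 mcg/min
325.4318 mcg/min × 60 min/hr = 19525.91 mcg/hr
Concentration = 74 mg ÷ 250 mL = 0.296 mg/mL = 296 mcg/mL
Rate = 19525.91 mcg/hr ÷ 296 mcg/mL = 65.96591 mL/hr
Volume infused so far = 65.96591 mL/hr × 1.2 hr = 79.15909 mL
Volume remaining = 250 − 79.15909 = 170.8409 mL
New rate:
Dose = 6.5 mcg/kg/min × 75.68182 kg = 491.9318 mcg/min
491.9318 mcg/min × 60 min/hr = 29515.91 mcg/hr
Rate = 29515.91 mcg/hr ÷ 296 mcg/mL = 99.71591 mL/hr
Time remaining = 170.8409 mL ÷ 99.71591 mL/hr = 1.713276 hr

1.7 hours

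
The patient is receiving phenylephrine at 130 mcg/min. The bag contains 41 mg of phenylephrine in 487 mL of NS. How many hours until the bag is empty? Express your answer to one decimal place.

130 mcg/min × 60 min/hr = 7800 mcg/hr
Concentration = 41 mg ÷ 487 mL = 0.08418891 mg/mL = 84.18891 mcg/mL
Rate = 7800 mcg/hr ÷ 84.18891 mcg/mL = 92.64878 mL/hr
Duration = 487 mL ÷ 92.64878 mL/hr = 5.25641 hr

5.3 hours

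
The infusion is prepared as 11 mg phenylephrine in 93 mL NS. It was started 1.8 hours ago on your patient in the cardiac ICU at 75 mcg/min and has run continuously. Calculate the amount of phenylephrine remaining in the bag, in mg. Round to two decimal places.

75 mcg/min × 60 min/hr = 4500 mcg/hr
Concentration = 11 mg ÷ 93 mL = 0.1182796 mg/mL = 118.2796 mcg/mL
Rate = 4500 mcg/hr ÷ 118.2796 mcg/mL = 38.04545 mL/hr
Volume infused = 38.04545 mL/hr × 1.8 hr = 68.48182 mL
Volume remaining = 93 − 68.48182 = 24.51818 mL
Drug remaining = 24.51818 mL × 118.2796 mcg/mL = 2900 mcg = 2.9 mg

2.90 mg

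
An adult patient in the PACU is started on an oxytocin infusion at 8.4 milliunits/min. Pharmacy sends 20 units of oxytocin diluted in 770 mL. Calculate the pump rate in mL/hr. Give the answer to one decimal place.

19.4 mL/hr

8.4 milliunits/min × 60 min/hr = 504 milliunits/hr
Concentration = 20 units ÷ 770 mL = 0.02597403 units/mL = 25.97403 milliunits/mL
Rate = 504 milliunits/hr ÷ 25.97403 milliunits/mL = 19.404 mL/hr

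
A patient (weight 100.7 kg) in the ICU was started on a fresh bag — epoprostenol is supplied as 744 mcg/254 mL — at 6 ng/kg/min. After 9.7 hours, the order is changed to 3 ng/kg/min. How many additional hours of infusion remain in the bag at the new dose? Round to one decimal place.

21.6 hours

Initial rate:
Dose = 6 ng/kg/min × 100.7 kg = 604.2 ng/min
604.2 ng/min × 60 min/hr = 36252 ng/hr
Concentration = 744 mcg ÷ 254 mL = 2.929134 mcg/mL = 2929.134 ng/mL
Rate = 36252 ng/hr ÷ 2929.134 ng/mL = 12.37635 mL/hr
Volume infused so far = 12.37635 mL/hr × 9.7 hr = 120.0506 mL
Volume remaining = 254 − 120.0506 = 133.9494 mL
New rate:
Dose = 3 ng/kg/min × 100.7 kg = 302.1 ng/min
302.1 ng/min × 60 min/hr = 18126 ng/hr
Rate = 18126 ng/hr ÷ 2929.134 ng/mL = 6.188177 mL/hr
Time remaining = 133.9494 mL ÷ 6.188177 mL/hr = 21.64601 hr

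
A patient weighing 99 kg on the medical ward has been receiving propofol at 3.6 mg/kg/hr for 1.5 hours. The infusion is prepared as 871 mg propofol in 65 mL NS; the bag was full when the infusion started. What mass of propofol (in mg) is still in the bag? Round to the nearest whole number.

336 mg

Dose = 3.6 mg/kg/hr × 99 kg = 356.4 mg/hr
Concentration = 871 mg ÷ 65 mL = 13.4 mg/mL
Rate = 356.4 mg/hr ÷ 13.4 mg/mL = 26.59701 mL/hr
Volume infused = 26.59701 mL/hr × 1.5 hr = 39.89552 mL
Volume remaining = 65 − 39.89552 = 25.10448 mL
Drug remaining = 25.10448 mL × 13.4 mg/mL = 336.4 mg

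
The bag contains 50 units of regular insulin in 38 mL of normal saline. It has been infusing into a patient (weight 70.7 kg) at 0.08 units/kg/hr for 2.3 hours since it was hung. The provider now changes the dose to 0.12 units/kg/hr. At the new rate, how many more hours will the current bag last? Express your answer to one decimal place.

4.4 hours

Initial rate:
Dose = 0.08 units/kg/hr × 70.7 kg = 5.656 units/hr
Concentration = 50 units ÷ 38 mL = 1.315789 units/mL
Rate = 5.656 units/hr ÷ 1.315789 units/mL = 4.29856 mL/hr
Volume infused so far = 4.29856 mL/hr × 2.3 hr = 9.886688 mL
Volume remaining = 38 − 9.886688 = 28.11331 mL
New rate:
Dose = 0.12 units/kg/hr × 70.7 kg = 8.484 units/hr
Rate = 8.484 units/hr ÷ 1.315789 units/mL = 6.44784 mL/hr
Time remaining = 28.11331 mL ÷ 6.44784 mL/hr = 4.360113 hr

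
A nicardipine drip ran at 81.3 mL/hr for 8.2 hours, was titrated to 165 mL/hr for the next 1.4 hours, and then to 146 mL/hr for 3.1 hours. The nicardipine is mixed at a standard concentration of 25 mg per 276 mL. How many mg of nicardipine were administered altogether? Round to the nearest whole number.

Concentration = 25 mg ÷ 276 mL = 0.09057971 mg/mL
Stage 1: 81.3 mL/hr × 8.2 hr = 666.66 mL → 666.66 mL × 0.09057971 mg/mL = 60.38587 mg
Stage 2: 165 mL/hr × 1.4 hr = 231 mL → 231 mL × 0.09057971 mg/mL = 20.92391 mg
Stage 3: 146 mL/hr × 3.1 hr = 452.6 mL → 452.6 mL × 0.09057971 mg/mL = 40.99638 mg
Total = 60.38587 + 20.92391 + 40.99638 = 122.3062 mg

122 mg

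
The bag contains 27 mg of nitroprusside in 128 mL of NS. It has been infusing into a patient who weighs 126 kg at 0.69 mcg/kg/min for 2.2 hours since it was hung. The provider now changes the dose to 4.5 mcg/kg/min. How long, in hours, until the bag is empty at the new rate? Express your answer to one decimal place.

Initial rate:
Dose = 0.69 mcg/kg/min × 126 kg = 86.94 mcg/min
86.94 mcg/min × 60 min/hr = 5216.4 mcg/hr
Concentration = 27 mg ÷ 128 mL = 0.2109375 mg/mL = 210.9375 mcg/mL
Rate = 5216.4 mcg/hr ÷ 210.9375 mcg/mL = 24.7296 mL/hr
Volume infused so far = 24.7296 mL/hr × 2.2 hr = 54.40512 mL
Volume remaining = 128 − 54.40512 = 73.59488 mL
New rate:
Dose = 4.5 mcg/kg/min × 126 kg = 567 mcg/min
567 mcg/min × 60 min/hr = 34020 mcg/hr
Rate = 34020 mcg/hr ÷ 210.9375 mcg/mL = 161.28 mL/hr
Time remaining = 73.59488 mL ÷ 161.28 mL/hr = 0.4563175 hr

0.5 hours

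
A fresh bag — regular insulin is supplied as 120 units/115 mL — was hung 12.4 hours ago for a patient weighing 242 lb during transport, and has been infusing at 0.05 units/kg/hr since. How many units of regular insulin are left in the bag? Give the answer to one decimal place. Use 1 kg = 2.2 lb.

Weight = 242 lb ÷ 2.2 lb/kg = 110 kg
Dose = 0.05 units/kg/hr × 110 kg = 5.5 units/hr
Concentration = 120 units ÷ 115 mL = 1.043478 units/mL
Rate = 5.5 units/hr ÷ 1.043478 units/mL = 5.270833 mL/hr
Volume infused = 5.270833 mL/hr × 12.4 hr = 65.35833 mL
Volume remaining = 115 − 65.35833 = 49.64167 mL
Drug remaining = 49.64167 mL × 1.043478 units/mL = 51.8 units

51.8 units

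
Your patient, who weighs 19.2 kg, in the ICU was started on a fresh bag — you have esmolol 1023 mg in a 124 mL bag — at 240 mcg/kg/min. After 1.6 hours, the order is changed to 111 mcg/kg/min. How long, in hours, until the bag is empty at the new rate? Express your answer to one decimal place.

4.5 hours

Initial rate:
Dose = 240 mcg/kg/min × 19.2 kg = 4608 mcg/min
4608 mcg/min × 60 min/hr = 276480 mcg/hr
Concentration = 1023 mg ÷ 124 mL = 8.25 mg/mL = 8250 mcg/mL
Rate = 276480 mcg/hr ÷ 8250 mcg/mL = 33.51273 mL/hr
Volume infused so far = 33.51273 mL/hr × 1.6 hr = 53.62036 mL
Volume remaining = 124 − 53.62036 = 70.37964 mL
New rate:
Dose = 111 mcg/kg/min × 19.2 kg = 2131.2 mcg/min
2131.2 mcg/min × 60 min/hr = 127872 mcg/hr
Rate = 127872 mcg/hr ÷ 8250 mcg/mL = 15.49964 mL/hr
Time remaining = 70.37964 mL ÷ 15.49964 mL/hr = 4.540728 hr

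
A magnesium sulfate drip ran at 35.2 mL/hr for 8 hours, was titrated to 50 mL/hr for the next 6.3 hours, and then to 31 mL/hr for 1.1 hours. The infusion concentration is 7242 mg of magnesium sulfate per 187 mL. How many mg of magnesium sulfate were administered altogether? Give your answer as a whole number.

24425 mg

Concentration = 7242 mg ÷ 187 mL = 38.72727 mg/mL
Stage 1: 35.2 mL/hr × 8 hr = 281.6 mL → 281.6 mL × 38.72727 mg/mL = 10905.6 mg
Stage 2: 50 mL/hr × 6.3 hr = 315 mL → 315 mL × 38.72727 mg/mL = 12199.09 mg
Stage 3: 31 mL/hr × 1.1 hr = 34.1 mL → 34.1 mL × 38.72727 mg/mL = 1320.6 mg
Total = 10905.6 + 12199.09 + 1320.6 = 24425.29 mg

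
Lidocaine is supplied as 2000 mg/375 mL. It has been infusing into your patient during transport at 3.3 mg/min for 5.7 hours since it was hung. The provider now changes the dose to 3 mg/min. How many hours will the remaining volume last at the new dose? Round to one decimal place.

Initial rate:
3.3 mg/min × 60 min/hr = 198 mg/hr
Concentration = 2000 mg ÷ 375 mL = 5.333333 mg/mL
Rate = 198 mg/hr ÷ 5.333333 mg/mL = 37.125 mL/hr
Volume infused so far = 37.125 mL/hr × 5.7 hr = 211.6125 mL
Volume remaining = 375 − 211.6125 = 163.3875 mL
New rate:
3 mg/min × 60 min/hr = 180 mg/hr
Rate = 180 mg/hr ÷ 5.333333 mg/mL = 33.75 mL/hr
Time remaining = 163.3875 mL ÷ 33.75 mL/hr = 4.841111 hr

4.8 hours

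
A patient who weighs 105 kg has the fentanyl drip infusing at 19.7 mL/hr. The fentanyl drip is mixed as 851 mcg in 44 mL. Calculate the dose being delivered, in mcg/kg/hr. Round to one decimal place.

Concentration = 851 mcg ÷ 44 mL = 19.34091 mcg/mL
Drug rate = 19.7 mL/hr × 19.34091 mcg/mL = 381.0159 mcg/hr
381.0159 mcg/hr ÷ 105 kg = 3.628723 mcg/kg/hr

3.6 mcg/kg/hr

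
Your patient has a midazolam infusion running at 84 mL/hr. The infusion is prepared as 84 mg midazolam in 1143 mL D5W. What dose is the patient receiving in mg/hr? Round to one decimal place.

Concentration = 84 mg ÷ 1143 mL = 0.07349081 mg/mL
Drug rate = 84 mL/hr × 0.07349081 mg/mL = 6.173228 mg/hr

6.2 mg/hr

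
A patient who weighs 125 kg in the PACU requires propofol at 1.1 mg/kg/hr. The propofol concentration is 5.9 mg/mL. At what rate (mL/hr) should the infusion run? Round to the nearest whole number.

23 mL/hr

Dose = 1.1 mg/kg/hr × 125 kg = 137.5 mg/hr
Rate = 137.5 mg/hr ÷ 5.9 mg/mL = 23.30508 mL/hr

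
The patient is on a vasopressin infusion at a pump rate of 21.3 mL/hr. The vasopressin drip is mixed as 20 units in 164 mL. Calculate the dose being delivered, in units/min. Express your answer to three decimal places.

Concentration = 20 units ÷ 164 mL = 0.1219512 units/mL
Drug rate = 21.3 mL/hr × 0.1219512 units/mL = 2.597561 units/hr
2.597561 units/hr ÷ 60 min/hr = 0.04329268 units/min

0.043 units/min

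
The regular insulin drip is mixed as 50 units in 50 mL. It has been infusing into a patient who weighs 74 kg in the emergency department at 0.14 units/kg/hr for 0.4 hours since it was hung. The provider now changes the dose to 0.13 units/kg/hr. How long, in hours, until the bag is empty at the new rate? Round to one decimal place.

Initial rate:
Dose = 0.14 units/kg/hr × 74 kg = 10.36 units/hr
Concentration = 50 units ÷ 50 mL = 1 units/mL
Rate = 10.36 units/hr ÷ 1 units/mL = 10.36 mL/hr
Volume infused so far = 10.36 mL/hr × 0.4 hr = 4.144 mL
Volume remaining = 50 − 4.144 = 45.856 mL
New rate:
Dose = 0.13 units/kg/hr × 74 kg = 9.62 units/hr
Rate = 9.62 units/hr ÷ 1 units/mL = 9.62 mL/hr
Time remaining = 45.856 mL ÷ 9.62 mL/hr = 4.766736 hr

4.8 hours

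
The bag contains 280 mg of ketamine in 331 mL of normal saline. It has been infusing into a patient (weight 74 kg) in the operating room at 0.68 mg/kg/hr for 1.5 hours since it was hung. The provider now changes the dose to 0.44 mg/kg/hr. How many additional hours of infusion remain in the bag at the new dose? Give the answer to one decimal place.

Initial rate:
Dose = 0.68 mg/kg/hr × 74 kg = 50.32 mg/hr
Concentration = 280 mg ÷ 331 mL = 0.8459215 mg/mL
Rate = 50.32 mg/hr ÷ 0.8459215 mg/mL = 59.48543 mL/hr
Volume infused so far = 59.48543 mL/hr × 1.5 hr = 89.22814 mL
Volume remaining = 331 − 89.22814 = 241.7719 mL
New rate:
Dose = 0.44 mg/kg/hr × 74 kg = 32.56 mg/hr
Rate = 32.56 mg/hr ÷ 0.8459215 mg/mL = 38.49057 mL/hr
Time remaining = 241.7719 mL ÷ 38.49057 mL/hr = 6.281327 hr

6.3 hours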